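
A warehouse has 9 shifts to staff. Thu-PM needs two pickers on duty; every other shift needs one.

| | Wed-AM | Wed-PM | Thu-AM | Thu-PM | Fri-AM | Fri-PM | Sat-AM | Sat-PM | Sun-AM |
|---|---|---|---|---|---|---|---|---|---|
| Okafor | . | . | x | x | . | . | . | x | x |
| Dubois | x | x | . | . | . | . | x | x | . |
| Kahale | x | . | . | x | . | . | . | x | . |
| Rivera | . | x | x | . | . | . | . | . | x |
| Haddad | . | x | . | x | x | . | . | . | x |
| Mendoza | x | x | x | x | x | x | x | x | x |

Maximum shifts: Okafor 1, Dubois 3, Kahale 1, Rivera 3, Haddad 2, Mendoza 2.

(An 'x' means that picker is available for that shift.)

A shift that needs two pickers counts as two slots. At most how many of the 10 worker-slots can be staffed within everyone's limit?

Total capacity across all pickers is 1+3+1+3+2+2 = 12, and 10 slots are needed, so at most 10 can be filled.
An assignment achieving 10: Wed-AM→Dubois, Wed-PM→Dubois, Thu-AM→Okafor, Thu-PM→Kahale+Haddad, Fri-AM→Haddad, Fri-PM→Mendoza, Sat-AM→Dubois, Sat-PM→Mendoza, Sun-AM→Rivera.
Loads: Okafor 1/1, Dubois 3/3, Kahale 1/1, Rivera 1/3, Haddad 2/2, Mendoza 2/2.

10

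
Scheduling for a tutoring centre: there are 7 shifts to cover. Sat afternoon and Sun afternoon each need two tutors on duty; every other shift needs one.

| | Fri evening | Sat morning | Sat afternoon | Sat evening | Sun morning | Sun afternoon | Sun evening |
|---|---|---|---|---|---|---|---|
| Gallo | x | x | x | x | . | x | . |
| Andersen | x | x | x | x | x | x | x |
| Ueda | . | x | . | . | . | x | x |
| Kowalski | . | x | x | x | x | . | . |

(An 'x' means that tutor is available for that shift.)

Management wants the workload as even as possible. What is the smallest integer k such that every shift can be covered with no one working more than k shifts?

With 4 tutors and 9 worker-slots to fill, someone must work at least ⌈9/4⌉ = 3 shifts, so k ≥ 3.
k = 3 works: Fri evening→Gallo, Sat morning→Ueda, Sat afternoon→Gallo+Andersen, Sat evening→Kowalski, Sun morning→Andersen, Sun afternoon→Gallo+Ueda, Sun evening→Andersen.
Loads: Gallo 3, Andersen 3, Ueda 2, Kowalski 1 — all ≤ 3.

3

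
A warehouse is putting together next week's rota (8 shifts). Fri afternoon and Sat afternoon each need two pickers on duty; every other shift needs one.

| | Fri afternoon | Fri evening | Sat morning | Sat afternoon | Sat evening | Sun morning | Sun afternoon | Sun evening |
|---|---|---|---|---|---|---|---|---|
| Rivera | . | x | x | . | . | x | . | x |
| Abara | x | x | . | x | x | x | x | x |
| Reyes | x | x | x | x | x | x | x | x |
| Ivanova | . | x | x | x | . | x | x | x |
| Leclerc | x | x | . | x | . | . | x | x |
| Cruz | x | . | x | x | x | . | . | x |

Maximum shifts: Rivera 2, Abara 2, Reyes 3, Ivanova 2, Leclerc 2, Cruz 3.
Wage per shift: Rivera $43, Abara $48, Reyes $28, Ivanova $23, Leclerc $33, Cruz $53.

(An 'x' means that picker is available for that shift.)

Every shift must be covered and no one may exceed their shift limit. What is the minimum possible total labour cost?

Picking the cheapest available picker for each shift independently would cost $255, but that ignores the shift limits.
An optimal schedule: Fri afternoon→Reyes+Leclerc, Fri evening→Rivera, Sat morning→Ivanova, Sat afternoon→Leclerc+Abara, Sat evening→Reyes, Sun morning→Ivanova, Sun afternoon→Reyes, Sun evening→Rivera.
Total: 28 + 33 + 43 + 23 + 33 + 48 + 28 + 23 + 28 + 43 = $330.

$330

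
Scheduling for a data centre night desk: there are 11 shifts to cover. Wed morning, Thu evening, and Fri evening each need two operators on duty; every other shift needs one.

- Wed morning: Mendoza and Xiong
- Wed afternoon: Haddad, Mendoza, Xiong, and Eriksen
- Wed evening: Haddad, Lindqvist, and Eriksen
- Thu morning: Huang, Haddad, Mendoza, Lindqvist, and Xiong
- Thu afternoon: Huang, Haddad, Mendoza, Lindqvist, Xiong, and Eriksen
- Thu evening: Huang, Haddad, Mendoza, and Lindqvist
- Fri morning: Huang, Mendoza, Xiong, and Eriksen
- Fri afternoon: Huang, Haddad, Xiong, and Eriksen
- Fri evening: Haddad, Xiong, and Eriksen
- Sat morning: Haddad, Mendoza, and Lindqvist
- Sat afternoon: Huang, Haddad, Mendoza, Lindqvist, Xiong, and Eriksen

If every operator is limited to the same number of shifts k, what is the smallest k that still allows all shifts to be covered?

3

With 6 operators and 14 worker-slots to fill, someone must work at least ⌈14/6⌉ = 3 shifts, so k ≥ 3.
k = 3 works: Wed morning→Mendoza+Xiong, Wed afternoon→Mendoza, Wed evening→Haddad, Thu morning→Huang, Thu afternoon→Lindqvist, Thu evening→Mendoza+Lindqvist, Fri morning→Huang, Fri afternoon→Huang, Fri evening→Haddad+Xiong, Sat morning→Haddad, Sat afternoon→Lindqvist.
Loads: Huang 3, Haddad 3, Mendoza 3, Lindqvist 3, Xiong 2, Eriksen 0 — all ≤ 3.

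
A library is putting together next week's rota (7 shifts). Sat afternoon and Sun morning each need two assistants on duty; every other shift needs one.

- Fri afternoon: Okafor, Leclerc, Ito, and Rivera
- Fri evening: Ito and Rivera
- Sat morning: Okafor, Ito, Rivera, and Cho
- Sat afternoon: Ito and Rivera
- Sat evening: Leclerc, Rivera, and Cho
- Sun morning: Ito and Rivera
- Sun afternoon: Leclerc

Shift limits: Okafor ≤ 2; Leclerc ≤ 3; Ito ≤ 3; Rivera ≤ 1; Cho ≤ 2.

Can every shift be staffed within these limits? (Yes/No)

No

Total capacity is 11 and 9 slots are needed, so capacity alone doesn't rule it out.
Shifts {Sat afternoon, Sun morning} need 4 worker-slots in total, but the assistants available for any of those shifts (Ito and Rivera) can supply at most 3 among them. So no valid schedule exists.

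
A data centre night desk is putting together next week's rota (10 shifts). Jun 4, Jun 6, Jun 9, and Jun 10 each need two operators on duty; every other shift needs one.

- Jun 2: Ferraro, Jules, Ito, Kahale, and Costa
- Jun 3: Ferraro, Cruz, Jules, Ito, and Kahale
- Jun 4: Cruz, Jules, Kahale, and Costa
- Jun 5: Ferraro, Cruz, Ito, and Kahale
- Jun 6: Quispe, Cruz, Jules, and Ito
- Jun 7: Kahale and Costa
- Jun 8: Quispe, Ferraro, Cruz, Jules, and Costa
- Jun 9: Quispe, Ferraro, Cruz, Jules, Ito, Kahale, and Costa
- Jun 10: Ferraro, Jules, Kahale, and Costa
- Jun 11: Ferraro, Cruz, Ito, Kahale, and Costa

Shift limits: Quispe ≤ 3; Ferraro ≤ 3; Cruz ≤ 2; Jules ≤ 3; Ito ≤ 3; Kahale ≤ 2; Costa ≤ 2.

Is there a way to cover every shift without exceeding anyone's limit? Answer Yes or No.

Yes

One valid schedule: Jun 2→Ferraro, Jun 3→Ferraro, Jun 4→Cruz+Jules, Jun 5→Ferraro, Jun 6→Quispe+Jules, Jun 7→Kahale, Jun 8→Quispe, Jun 9→Quispe+Ito, Jun 10→Jules+Kahale, Jun 11→Cruz.
Loads: Quispe 3/3, Ferraro 3/3, Cruz 2/2, Jules 3/3, Ito 1/3, Kahale 2/2, Costa 0/2 — all within limits.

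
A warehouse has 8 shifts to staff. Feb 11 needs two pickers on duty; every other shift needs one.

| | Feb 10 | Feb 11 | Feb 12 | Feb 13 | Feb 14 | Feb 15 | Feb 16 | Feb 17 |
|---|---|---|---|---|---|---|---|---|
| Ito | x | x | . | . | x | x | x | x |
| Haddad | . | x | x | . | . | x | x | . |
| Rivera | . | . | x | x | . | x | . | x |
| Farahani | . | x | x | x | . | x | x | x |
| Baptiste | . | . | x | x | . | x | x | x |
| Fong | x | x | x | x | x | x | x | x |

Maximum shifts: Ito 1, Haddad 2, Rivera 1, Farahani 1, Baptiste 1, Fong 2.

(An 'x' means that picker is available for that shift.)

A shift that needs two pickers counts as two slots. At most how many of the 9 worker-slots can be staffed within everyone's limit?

Total capacity across all pickers is 1+2+1+1+1+2 = 8, and 9 slots are needed, so at most 8 can be filled.
An assignment achieving 8: Feb 10→Ito, Feb 11→Haddad+Farahani, Feb 12→Haddad, Feb 13→Rivera, Feb 14→Fong, Feb 16→Baptiste, Feb 17→Fong.
Loads: Ito 1/1, Haddad 2/2, Rivera 1/1, Farahani 1/1, Baptiste 1/1, Fong 2/2.

8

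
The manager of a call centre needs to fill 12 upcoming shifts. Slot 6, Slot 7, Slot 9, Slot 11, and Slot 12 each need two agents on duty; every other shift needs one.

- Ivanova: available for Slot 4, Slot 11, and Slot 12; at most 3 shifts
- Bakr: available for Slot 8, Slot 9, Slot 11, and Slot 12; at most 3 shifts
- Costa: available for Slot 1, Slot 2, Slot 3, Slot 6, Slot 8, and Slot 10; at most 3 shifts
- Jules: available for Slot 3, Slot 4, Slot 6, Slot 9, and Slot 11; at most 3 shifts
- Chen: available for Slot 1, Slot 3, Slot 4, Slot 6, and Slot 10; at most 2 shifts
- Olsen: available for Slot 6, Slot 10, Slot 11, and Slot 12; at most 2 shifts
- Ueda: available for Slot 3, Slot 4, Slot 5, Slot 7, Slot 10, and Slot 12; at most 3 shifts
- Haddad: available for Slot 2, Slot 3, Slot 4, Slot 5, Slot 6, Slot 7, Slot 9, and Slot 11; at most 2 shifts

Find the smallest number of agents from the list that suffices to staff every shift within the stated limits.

17 slots to fill and no one can take more than 3, so at least ⌈17/3⌉ = 6 agents are needed.
Ivanova, Bakr, Costa, Jules, Ueda, and Haddad alone can cover everything: Slot 1→Costa, Slot 2→Costa, Slot 3→Ueda, Slot 4→Ivanova, Slot 5→Ueda, Slot 6→Jules+Haddad, Slot 7→Ueda+Haddad, Slot 8→Bakr, Slot 9→Bakr+Jules, Slot 10→Costa, Slot 11→Ivanova+Jules, Slot 12→Ivanova+Bakr.

6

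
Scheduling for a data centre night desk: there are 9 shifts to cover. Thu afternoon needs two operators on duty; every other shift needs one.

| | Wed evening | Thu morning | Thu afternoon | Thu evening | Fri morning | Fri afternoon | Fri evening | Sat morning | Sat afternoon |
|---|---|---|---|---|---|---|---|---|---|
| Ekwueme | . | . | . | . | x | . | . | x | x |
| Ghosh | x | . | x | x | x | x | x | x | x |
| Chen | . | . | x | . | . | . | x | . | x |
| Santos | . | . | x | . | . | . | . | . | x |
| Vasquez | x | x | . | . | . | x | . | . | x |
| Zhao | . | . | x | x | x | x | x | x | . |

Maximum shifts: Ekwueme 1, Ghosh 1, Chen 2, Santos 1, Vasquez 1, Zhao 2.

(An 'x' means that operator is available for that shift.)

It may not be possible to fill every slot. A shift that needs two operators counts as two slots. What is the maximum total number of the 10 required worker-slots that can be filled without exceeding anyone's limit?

8

Total capacity across all operators is 1+1+2+1+1+2 = 8, and 10 slots are needed, so at most 8 can be filled.
An assignment achieving 8: Wed evening→Ghosh, Thu morning→Vasquez, Thu afternoon→Chen+Santos, Thu evening→Zhao, Fri morning→Ekwueme, Fri afternoon→Zhao, Fri evening→Chen.
Loads: Ekwueme 1/1, Ghosh 1/1, Chen 2/2, Santos 1/1, Vasquez 1/1, Zhao 2/2.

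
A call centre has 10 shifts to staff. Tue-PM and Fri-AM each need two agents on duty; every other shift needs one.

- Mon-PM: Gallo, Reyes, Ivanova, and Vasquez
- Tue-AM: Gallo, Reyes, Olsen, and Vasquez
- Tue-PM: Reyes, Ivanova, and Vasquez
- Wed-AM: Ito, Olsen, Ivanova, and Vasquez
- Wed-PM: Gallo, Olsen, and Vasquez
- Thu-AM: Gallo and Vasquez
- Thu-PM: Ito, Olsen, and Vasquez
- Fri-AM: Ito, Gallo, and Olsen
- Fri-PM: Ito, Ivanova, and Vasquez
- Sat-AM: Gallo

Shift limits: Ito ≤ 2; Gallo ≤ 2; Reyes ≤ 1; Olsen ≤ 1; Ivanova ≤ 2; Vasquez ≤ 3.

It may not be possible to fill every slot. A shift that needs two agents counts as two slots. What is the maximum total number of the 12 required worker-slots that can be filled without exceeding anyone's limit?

11

Total capacity across all agents is 2+2+1+1+2+3 = 11, and 12 slots are needed, so at most 11 can be filled.
An assignment achieving 11: Mon-PM→Vasquez, Tue-AM→Vasquez, Tue-PM→Reyes+Ivanova, Wed-AM→Vasquez, Wed-PM→Olsen, Thu-AM→Gallo, Thu-PM→Ito, Fri-AM→Ito, Fri-PM→Ivanova, Sat-AM→Gallo.
Loads: Ito 2/2, Gallo 2/2, Reyes 1/1, Olsen 1/1, Ivanova 2/2, Vasquez 3/3.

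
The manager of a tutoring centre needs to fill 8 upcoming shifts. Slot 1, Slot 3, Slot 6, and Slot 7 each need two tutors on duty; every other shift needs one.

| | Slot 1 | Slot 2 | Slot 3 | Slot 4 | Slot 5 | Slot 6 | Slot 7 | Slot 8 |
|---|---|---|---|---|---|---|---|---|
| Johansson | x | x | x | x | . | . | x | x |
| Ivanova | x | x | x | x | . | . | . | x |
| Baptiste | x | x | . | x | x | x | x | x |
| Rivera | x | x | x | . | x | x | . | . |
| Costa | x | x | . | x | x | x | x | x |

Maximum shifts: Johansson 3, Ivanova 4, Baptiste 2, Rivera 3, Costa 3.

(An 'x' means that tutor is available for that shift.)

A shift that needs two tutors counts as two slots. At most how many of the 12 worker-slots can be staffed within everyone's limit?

12

Total capacity across all tutors is 3+4+2+3+3 = 15, and 12 slots are needed, so at most 12 can be filled.
An assignment achieving 12: Slot 1→Ivanova+Rivera, Slot 2→Ivanova, Slot 3→Johansson+Ivanova, Slot 4→Johansson, Slot 5→Baptiste, Slot 6→Baptiste+Rivera, Slot 7→Johansson+Costa, Slot 8→Ivanova.
Loads: Johansson 3/3, Ivanova 4/4, Baptiste 2/2, Rivera 2/3, Costa 1/3.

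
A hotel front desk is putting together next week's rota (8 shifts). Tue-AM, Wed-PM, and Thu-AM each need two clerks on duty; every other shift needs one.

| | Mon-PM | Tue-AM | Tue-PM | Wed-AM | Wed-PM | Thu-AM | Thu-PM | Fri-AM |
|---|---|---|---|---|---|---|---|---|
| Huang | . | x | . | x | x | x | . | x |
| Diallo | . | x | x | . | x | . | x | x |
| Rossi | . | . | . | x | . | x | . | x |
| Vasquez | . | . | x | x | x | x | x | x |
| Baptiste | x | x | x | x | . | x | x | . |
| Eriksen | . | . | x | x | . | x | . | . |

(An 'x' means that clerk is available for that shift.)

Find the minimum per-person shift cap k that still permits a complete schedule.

With 6 clerks and 11 worker-slots to fill, someone must work at least ⌈11/6⌉ = 2 shifts, so k ≥ 2.
k = 2 works: Mon-PM→Baptiste, Tue-AM→Huang+Diallo, Tue-PM→Vasquez, Wed-AM→Rossi, Wed-PM→Huang+Diallo, Thu-AM→Baptiste+Eriksen, Thu-PM→Vasquez, Fri-AM→Rossi.
Loads: Huang 2, Diallo 2, Rossi 2, Vasquez 2, Baptiste 2, Eriksen 1 — all ≤ 2.

2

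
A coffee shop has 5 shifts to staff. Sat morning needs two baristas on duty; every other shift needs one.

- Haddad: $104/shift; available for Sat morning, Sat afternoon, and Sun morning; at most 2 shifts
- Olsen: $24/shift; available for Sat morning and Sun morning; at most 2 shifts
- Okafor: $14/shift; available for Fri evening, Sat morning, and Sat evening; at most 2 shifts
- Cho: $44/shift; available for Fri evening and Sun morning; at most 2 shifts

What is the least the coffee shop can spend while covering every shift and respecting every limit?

$224

Sat afternoon can only be covered by Haddad, so that assignment is forced.
Sat evening can only be covered by Okafor, so that assignment is forced.
Picking the cheapest available barista for each shift independently would cost $194, but that ignores the shift limits.
An optimal schedule: Fri evening→Cho, Sat morning→Okafor+Olsen, Sat afternoon→Haddad, Sat evening→Okafor, Sun morning→Olsen.
Total: 44 + 14 + 24 + 104 + 14 + 24 = $224.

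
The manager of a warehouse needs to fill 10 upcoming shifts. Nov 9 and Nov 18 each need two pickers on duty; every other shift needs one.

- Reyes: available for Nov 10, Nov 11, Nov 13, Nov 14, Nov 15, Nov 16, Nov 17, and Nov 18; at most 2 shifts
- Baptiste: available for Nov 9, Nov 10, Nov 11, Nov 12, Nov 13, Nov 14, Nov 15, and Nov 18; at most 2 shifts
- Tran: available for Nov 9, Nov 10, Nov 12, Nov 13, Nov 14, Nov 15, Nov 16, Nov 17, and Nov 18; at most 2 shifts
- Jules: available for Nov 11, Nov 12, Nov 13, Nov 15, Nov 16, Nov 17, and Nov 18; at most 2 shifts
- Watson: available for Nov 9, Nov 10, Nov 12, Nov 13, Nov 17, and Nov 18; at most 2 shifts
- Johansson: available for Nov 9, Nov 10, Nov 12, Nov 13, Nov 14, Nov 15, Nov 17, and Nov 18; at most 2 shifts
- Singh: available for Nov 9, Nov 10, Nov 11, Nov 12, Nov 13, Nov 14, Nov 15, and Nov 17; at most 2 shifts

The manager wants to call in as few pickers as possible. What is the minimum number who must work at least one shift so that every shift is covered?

6

12 slots to fill and no one can take more than 2, so at least ⌈12/2⌉ = 6 pickers are needed.
Reyes, Baptiste, Tran, Jules, Watson, and Johansson alone can cover everything: Nov 9→Watson+Johansson, Nov 10→Baptiste, Nov 11→Reyes, Nov 12→Tran, Nov 13→Jules, Nov 14→Baptiste, Nov 15→Tran, Nov 16→Reyes, Nov 17→Jules, Nov 18→Watson+Johansson.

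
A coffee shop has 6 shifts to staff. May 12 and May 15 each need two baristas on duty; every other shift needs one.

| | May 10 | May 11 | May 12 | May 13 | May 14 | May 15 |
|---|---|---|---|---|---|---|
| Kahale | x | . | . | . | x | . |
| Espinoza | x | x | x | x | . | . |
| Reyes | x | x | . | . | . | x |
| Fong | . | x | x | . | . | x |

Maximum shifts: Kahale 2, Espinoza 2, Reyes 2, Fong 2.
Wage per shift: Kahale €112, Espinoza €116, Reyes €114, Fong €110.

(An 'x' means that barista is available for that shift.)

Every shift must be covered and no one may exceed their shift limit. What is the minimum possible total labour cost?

May 12 can only be covered by Espinoza and Fong, so that assignment is forced.
May 13 can only be covered by Espinoza, so that assignment is forced.
May 14 can only be covered by Kahale, so that assignment is forced.
Picking the cheapest available barista for each shift independently would cost €900, but that ignores the shift limits.
An optimal schedule: May 10→Kahale, May 11→Reyes, May 12→Espinoza+Fong, May 13→Espinoza, May 14→Kahale, May 15→Reyes+Fong.
Total: 112 + 114 + 116 + 110 + 116 + 112 + 114 + 110 = €904.

€904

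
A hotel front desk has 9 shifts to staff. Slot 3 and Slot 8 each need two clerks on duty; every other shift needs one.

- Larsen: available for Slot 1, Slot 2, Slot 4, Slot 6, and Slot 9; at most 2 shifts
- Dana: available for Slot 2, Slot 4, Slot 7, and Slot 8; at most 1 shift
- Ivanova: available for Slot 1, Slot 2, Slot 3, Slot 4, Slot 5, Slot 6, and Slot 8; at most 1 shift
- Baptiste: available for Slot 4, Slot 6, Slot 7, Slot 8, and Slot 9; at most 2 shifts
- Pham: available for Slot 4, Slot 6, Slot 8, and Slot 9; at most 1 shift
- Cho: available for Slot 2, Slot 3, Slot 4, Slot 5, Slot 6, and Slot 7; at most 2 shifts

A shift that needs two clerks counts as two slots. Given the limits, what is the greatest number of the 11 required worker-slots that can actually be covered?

Total capacity across all clerks is 2+1+1+2+1+2 = 9, and 11 slots are needed, so at most 9 can be filled.
An assignment achieving 9: Slot 1→Larsen, Slot 3→Ivanova+Cho, Slot 5→Cho, Slot 6→Baptiste, Slot 7→Dana, Slot 8→Baptiste+Pham, Slot 9→Larsen.
Loads: Larsen 2/2, Dana 1/1, Ivanova 1/1, Baptiste 2/2, Pham 1/1, Cho 2/2.

9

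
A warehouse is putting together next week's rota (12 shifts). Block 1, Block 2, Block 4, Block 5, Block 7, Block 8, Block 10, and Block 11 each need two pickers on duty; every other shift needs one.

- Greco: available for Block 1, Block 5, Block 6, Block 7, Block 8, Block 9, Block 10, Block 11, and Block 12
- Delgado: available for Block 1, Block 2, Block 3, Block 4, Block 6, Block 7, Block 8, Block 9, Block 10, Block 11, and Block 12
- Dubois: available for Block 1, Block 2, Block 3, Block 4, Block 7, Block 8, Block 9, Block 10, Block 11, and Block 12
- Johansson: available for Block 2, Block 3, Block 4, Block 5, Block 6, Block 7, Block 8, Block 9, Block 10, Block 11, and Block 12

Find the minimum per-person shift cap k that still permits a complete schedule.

With 4 pickers and 20 worker-slots to fill, someone must work at least ⌈20/4⌉ = 5 shifts, so k ≥ 5.
k = 5 works: Block 1→Greco+Delgado, Block 2→Delgado+Dubois, Block 3→Delgado, Block 4→Delgado+Dubois, Block 5→Greco+Johansson, Block 6→Greco, Block 7→Delgado+Johansson, Block 8→Dubois+Johansson, Block 9→Greco, Block 10→Dubois+Johansson, Block 11→Dubois+Johansson, Block 12→Greco.
Loads: Greco 5, Delgado 5, Dubois 5, Johansson 5 — all ≤ 5.

5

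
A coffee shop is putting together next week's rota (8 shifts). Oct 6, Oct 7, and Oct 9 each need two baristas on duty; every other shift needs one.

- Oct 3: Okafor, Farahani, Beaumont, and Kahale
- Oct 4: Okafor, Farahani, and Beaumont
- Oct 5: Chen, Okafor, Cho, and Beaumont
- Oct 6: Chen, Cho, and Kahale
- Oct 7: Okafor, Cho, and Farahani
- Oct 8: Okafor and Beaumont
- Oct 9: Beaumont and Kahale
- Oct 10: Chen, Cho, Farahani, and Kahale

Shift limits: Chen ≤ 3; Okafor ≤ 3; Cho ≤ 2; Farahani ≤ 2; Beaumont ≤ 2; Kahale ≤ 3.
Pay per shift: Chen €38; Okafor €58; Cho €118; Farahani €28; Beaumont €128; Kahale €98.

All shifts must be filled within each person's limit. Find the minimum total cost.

€668

Oct 9 can only be covered by Beaumont and Kahale, so that assignment is forced.
Picking the cheapest available barista for each shift independently would cost €628, but that ignores the shift limits.
An optimal schedule: Oct 3→Okafor, Oct 4→Farahani, Oct 5→Chen, Oct 6→Chen+Kahale, Oct 7→Farahani+Okafor, Oct 8→Okafor, Oct 9→Kahale+Beaumont, Oct 10→Chen.
Total: 58 + 28 + 38 + 38 + 98 + 28 + 58 + 58 + 98 + 128 + 38 = €668.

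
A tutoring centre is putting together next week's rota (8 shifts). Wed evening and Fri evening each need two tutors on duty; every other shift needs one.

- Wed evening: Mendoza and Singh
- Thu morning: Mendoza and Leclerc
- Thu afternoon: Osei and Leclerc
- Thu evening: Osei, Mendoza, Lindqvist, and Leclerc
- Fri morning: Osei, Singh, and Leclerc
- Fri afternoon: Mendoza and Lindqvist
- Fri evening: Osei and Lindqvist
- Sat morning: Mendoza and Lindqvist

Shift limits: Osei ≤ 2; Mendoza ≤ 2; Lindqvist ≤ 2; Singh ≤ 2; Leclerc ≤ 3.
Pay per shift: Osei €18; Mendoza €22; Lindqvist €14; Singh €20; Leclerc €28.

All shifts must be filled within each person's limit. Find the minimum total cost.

Wed evening can only be covered by Mendoza and Singh, so that assignment is forced.
Fri evening can only be covered by Osei and Lindqvist, so that assignment is forced.
Picking the cheapest available tutor for each shift independently would cost €174, but that ignores the shift limits.
An optimal schedule: Wed evening→Mendoza+Singh, Thu morning→Leclerc, Thu afternoon→Osei, Thu evening→Leclerc, Fri morning→Singh, Fri afternoon→Mendoza, Fri evening→Osei+Lindqvist, Sat morning→Lindqvist.
Total: 22 + 20 + 28 + 18 + 28 + 20 + 22 + 18 + 14 + 14 = €204.

€204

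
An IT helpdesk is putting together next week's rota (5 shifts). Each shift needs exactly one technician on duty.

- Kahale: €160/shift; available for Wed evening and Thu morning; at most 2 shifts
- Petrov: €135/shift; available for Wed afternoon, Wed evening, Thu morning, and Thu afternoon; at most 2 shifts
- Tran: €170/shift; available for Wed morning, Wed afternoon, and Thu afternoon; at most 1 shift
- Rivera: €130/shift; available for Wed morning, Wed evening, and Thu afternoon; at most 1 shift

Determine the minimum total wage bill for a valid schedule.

Picking the cheapest available technician for each shift independently would cost €660, but that ignores the shift limits.
An optimal schedule: Wed morning→Rivera, Wed afternoon→Petrov, Wed evening→Kahale, Thu morning→Kahale, Thu afternoon→Petrov.
Total: 130 + 135 + 160 + 160 + 135 = €720.

€720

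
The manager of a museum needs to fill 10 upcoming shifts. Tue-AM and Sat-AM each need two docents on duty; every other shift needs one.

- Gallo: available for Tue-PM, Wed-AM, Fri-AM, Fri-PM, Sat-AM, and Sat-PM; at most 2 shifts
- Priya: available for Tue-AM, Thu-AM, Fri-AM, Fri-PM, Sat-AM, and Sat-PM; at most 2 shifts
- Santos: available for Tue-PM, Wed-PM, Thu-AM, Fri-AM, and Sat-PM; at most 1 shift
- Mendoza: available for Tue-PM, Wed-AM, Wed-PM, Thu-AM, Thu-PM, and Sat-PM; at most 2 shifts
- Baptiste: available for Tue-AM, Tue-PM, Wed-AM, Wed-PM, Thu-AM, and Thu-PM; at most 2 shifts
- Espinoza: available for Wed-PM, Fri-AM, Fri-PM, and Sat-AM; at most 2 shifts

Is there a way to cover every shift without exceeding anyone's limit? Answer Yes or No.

No

Total capacity is 2+2+1+2+2+2 = 11 but 12 worker-slots are needed — infeasible.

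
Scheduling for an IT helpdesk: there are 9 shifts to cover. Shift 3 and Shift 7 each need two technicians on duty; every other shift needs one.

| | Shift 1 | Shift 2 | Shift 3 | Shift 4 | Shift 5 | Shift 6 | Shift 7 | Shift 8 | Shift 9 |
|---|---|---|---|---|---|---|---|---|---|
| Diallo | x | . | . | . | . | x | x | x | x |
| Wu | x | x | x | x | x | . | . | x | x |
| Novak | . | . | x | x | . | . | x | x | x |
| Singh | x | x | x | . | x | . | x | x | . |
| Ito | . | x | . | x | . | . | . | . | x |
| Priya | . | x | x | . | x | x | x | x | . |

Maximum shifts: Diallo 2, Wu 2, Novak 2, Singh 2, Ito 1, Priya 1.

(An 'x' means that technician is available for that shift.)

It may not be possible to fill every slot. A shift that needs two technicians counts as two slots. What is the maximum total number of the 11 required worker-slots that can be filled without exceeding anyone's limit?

10

Total capacity across all technicians is 2+2+2+2+1+1 = 10, and 11 slots are needed, so at most 10 can be filled.
An assignment achieving 10: Shift 1→Diallo, Shift 2→Singh, Shift 3→Novak+Singh, Shift 4→Wu, Shift 5→Wu, Shift 6→Diallo, Shift 7→Novak+Priya, Shift 9→Ito.
Loads: Diallo 2/2, Wu 2/2, Novak 2/2, Singh 2/2, Ito 1/1, Priya 1/1.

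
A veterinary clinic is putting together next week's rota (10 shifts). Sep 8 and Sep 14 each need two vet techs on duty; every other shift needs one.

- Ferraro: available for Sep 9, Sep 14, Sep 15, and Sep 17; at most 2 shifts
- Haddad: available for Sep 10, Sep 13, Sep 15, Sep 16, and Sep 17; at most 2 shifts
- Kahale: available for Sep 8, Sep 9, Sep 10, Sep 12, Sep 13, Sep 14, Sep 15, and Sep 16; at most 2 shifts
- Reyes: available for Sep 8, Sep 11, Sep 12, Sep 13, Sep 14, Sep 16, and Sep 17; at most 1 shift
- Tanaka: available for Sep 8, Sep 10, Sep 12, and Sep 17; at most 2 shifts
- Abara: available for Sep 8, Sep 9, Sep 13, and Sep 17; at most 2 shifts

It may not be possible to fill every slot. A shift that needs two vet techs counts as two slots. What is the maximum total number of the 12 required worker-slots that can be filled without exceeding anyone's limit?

11

Total capacity across all vet techs is 2+2+2+1+2+2 = 11, and 12 slots are needed, so at most 11 can be filled.
An assignment achieving 11: Sep 8→Tanaka+Abara, Sep 9→Ferraro, Sep 10→Haddad, Sep 11→Reyes, Sep 12→Kahale, Sep 13→Abara, Sep 14→Ferraro+Kahale, Sep 15→Haddad, Sep 17→Tanaka.
Loads: Ferraro 2/2, Haddad 2/2, Kahale 2/2, Reyes 1/1, Tanaka 2/2, Abara 2/2.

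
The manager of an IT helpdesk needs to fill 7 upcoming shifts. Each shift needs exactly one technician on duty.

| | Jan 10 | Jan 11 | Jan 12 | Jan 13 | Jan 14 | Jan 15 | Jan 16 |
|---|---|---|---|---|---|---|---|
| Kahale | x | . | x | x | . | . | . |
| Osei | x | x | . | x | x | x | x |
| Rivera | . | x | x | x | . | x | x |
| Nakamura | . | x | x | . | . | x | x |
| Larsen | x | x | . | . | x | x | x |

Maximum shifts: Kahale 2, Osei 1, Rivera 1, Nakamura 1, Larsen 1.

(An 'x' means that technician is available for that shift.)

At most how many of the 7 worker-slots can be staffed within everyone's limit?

Total capacity across all technicians is 2+1+1+1+1 = 6, and 7 slots are needed, so at most 6 can be filled.
An assignment achieving 6: Jan 10→Kahale, Jan 11→Nakamura, Jan 12→Kahale, Jan 13→Rivera, Jan 14→Osei, Jan 15→Larsen.
Loads: Kahale 2/2, Osei 1/1, Rivera 1/1, Nakamura 1/1, Larsen 1/1.

6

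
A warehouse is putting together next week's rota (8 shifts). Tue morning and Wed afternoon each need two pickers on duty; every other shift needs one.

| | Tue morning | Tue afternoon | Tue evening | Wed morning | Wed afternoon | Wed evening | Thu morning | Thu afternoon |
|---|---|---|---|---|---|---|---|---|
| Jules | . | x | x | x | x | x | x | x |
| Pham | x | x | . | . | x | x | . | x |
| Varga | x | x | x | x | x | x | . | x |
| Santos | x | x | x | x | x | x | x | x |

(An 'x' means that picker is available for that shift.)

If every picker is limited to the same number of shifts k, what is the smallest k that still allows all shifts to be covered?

With 4 pickers and 10 worker-slots to fill, someone must work at least ⌈10/4⌉ = 3 shifts, so k ≥ 3.
k = 3 works: Tue morning→Pham+Varga, Tue afternoon→Pham, Tue evening→Jules, Wed morning→Jules, Wed afternoon→Varga+Santos, Wed evening→Pham, Thu morning→Jules, Thu afternoon→Varga.
Loads: Jules 3, Pham 3, Varga 3, Santos 1 — all ≤ 3.

3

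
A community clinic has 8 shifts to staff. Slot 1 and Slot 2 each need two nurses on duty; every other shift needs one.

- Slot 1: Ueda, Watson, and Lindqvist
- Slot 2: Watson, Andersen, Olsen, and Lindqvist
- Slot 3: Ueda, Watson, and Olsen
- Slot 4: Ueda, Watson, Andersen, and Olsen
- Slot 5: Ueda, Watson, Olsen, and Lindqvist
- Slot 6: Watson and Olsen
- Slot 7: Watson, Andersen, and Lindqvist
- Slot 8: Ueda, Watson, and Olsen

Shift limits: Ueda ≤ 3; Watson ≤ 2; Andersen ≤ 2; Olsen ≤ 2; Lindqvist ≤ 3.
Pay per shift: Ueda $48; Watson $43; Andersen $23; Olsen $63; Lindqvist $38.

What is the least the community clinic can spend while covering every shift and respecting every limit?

$390

Picking the cheapest available nurse for each shift independently would cost $355, but that ignores the shift limits.
An optimal schedule: Slot 1→Lindqvist+Watson, Slot 2→Andersen+Lindqvist, Slot 3→Ueda, Slot 4→Ueda, Slot 5→Lindqvist, Slot 6→Watson, Slot 7→Andersen, Slot 8→Ueda.
Total: 38 + 43 + 23 + 38 + 48 + 48 + 38 + 43 + 23 + 48 = $390.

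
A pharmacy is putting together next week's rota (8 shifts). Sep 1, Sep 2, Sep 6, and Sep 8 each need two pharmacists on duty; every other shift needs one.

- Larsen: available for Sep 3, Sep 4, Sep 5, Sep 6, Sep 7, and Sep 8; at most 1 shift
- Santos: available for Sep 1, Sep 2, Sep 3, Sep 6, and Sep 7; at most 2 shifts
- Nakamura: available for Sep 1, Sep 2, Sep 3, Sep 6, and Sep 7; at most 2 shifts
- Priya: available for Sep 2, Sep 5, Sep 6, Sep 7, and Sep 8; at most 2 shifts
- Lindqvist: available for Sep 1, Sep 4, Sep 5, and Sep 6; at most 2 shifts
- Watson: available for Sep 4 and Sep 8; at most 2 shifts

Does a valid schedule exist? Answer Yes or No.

No

Total capacity is 1+2+2+2+2+2 = 11 but 12 worker-slots are needed — infeasible.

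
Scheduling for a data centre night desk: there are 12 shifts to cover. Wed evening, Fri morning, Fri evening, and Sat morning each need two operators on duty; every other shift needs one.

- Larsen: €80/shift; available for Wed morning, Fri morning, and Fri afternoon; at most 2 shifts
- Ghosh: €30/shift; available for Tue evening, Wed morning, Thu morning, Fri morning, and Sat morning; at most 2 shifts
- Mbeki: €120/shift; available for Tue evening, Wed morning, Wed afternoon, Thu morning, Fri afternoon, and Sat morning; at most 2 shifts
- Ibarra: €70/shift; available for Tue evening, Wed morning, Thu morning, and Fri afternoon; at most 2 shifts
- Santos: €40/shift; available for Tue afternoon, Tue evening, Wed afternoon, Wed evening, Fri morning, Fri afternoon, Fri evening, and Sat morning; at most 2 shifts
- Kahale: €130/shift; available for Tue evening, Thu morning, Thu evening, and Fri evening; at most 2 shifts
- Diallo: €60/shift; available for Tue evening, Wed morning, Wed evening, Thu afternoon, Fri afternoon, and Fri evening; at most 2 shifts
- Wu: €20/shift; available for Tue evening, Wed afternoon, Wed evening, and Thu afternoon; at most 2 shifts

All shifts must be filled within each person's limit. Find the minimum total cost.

Tue afternoon can only be covered by Santos, so that assignment is forced.
Thu evening can only be covered by Kahale, so that assignment is forced.
Picking the cheapest available operator for each shift independently would cost €630, but that ignores the shift limits.
An optimal schedule: Tue afternoon→Santos, Tue evening→Wu, Wed morning→Larsen, Wed afternoon→Mbeki, Wed evening→Santos+Wu, Thu morning→Ibarra, Thu afternoon→Diallo, Thu evening→Kahale, Fri morning→Larsen+Ghosh, Fri afternoon→Ibarra, Fri evening→Kahale+Diallo, Sat morning→Ghosh+Mbeki.
Total: 40 + 20 + 80 + 120 + 40 + 20 + 70 + 60 + 130 + 80 + 30 + 70 + 130 + 60 + 30 + 120 = €1100.

€1100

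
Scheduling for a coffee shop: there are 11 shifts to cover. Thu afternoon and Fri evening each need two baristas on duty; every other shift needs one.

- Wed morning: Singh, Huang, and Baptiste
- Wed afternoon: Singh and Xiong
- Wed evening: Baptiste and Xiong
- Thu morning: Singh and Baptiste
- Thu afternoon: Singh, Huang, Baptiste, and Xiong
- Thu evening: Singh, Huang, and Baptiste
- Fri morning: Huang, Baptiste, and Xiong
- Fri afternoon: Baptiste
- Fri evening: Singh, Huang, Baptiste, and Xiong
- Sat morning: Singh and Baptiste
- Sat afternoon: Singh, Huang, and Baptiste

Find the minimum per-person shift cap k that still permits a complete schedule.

4

With 4 baristas and 13 worker-slots to fill, someone must work at least ⌈13/4⌉ = 4 shifts, so k ≥ 4.
k = 4 works: Wed morning→Singh, Wed afternoon→Singh, Wed evening→Baptiste, Thu morning→Singh, Thu afternoon→Huang+Baptiste, Thu evening→Huang, Fri morning→Huang, Fri afternoon→Baptiste, Fri evening→Baptiste+Xiong, Sat morning→Singh, Sat afternoon→Huang.
Loads: Singh 4, Huang 4, Baptiste 4, Xiong 1 — all ≤ 4.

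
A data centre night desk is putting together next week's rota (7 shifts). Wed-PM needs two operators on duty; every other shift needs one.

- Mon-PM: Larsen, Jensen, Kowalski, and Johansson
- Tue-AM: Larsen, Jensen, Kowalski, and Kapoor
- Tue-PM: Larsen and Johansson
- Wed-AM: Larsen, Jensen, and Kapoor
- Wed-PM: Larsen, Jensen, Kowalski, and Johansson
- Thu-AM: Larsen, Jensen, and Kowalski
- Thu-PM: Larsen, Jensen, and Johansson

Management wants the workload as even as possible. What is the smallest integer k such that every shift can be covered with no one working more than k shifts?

2

With 5 operators and 8 worker-slots to fill, someone must work at least ⌈8/5⌉ = 2 shifts, so k ≥ 2.
k = 2 works: Mon-PM→Kowalski, Tue-AM→Kapoor, Tue-PM→Larsen, Wed-AM→Larsen, Wed-PM→Kowalski+Johansson, Thu-AM→Jensen, Thu-PM→Jensen.
Loads: Larsen 2, Jensen 2, Kowalski 2, Johansson 1, Kapoor 1 — all ≤ 2.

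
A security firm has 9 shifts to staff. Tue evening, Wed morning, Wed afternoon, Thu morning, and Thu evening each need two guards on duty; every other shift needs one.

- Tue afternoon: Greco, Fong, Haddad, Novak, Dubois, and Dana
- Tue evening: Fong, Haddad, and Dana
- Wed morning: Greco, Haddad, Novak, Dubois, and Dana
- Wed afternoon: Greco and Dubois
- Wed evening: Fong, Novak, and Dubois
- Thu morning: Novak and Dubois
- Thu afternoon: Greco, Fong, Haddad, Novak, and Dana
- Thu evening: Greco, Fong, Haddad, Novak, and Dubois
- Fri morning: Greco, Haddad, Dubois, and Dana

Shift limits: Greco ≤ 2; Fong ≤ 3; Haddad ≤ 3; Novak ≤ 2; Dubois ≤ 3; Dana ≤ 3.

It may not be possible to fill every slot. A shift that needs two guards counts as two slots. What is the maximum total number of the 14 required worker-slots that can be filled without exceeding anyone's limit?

14

Total capacity across all guards is 2+3+3+2+3+3 = 16, and 14 slots are needed, so at most 14 can be filled.
An assignment achieving 14: Tue afternoon→Dana, Tue evening→Fong+Haddad, Wed morning→Haddad+Novak, Wed afternoon→Greco+Dubois, Wed evening→Fong, Thu morning→Novak+Dubois, Thu afternoon→Fong, Thu evening→Haddad+Dubois, Fri morning→Greco.
Loads: Greco 2/2, Fong 3/3, Haddad 3/3, Novak 2/2, Dubois 3/3, Dana 1/3.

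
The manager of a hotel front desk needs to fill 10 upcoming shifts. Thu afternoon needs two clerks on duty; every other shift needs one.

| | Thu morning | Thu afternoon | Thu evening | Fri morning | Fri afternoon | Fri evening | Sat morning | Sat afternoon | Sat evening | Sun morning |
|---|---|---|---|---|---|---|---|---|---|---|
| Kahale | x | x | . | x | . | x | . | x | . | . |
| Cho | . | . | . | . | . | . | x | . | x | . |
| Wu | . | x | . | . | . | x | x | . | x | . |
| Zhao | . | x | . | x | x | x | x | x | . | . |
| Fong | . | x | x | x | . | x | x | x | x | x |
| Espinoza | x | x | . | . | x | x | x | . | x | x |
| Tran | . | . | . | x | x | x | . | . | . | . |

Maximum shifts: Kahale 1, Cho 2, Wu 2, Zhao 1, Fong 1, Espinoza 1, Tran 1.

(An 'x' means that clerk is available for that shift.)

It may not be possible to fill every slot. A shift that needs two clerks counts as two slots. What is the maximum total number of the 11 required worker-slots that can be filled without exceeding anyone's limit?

9

Total capacity across all clerks is 1+2+2+1+1+1+1 = 9, and 11 slots are needed, so at most 9 can be filled.
An assignment achieving 9: Thu morning→Kahale, Thu afternoon→Wu, Thu evening→Fong, Fri morning→Tran, Fri afternoon→Zhao, Fri evening→Wu, Sat morning→Cho, Sat evening→Cho, Sun morning→Espinoza.
Loads: Kahale 1/1, Cho 2/2, Wu 2/2, Zhao 1/1, Fong 1/1, Espinoza 1/1, Tran 1/1.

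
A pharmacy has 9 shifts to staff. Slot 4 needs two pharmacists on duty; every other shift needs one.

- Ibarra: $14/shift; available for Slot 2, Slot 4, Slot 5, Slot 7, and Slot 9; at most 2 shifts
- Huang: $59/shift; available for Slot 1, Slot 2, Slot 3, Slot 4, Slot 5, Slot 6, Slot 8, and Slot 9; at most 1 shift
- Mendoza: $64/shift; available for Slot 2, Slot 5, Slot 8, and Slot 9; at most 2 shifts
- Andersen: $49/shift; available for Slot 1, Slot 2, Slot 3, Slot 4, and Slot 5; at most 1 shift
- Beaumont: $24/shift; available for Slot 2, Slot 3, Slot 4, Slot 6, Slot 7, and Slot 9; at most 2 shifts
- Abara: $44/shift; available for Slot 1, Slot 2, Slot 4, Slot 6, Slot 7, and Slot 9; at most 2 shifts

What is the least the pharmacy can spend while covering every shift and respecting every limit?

Picking the cheapest available pharmacist for each shift independently would cost $245, but that ignores the shift limits.
An optimal schedule: Slot 1→Andersen, Slot 2→Abara, Slot 3→Beaumont, Slot 4→Ibarra+Abara, Slot 5→Mendoza, Slot 6→Beaumont, Slot 7→Ibarra, Slot 8→Huang, Slot 9→Mendoza.
Total: 49 + 44 + 24 + 14 + 44 + 64 + 24 + 14 + 59 + 64 = $400.

$400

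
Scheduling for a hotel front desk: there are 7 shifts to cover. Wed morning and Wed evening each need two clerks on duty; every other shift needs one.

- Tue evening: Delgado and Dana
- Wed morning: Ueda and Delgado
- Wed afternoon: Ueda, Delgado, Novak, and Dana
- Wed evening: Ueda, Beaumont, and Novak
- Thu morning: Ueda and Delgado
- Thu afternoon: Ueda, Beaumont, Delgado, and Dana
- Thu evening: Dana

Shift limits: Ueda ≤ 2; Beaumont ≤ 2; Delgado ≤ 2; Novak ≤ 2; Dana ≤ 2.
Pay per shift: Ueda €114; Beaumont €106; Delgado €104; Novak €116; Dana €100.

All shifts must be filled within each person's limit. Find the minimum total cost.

€964

Wed morning can only be covered by Ueda and Delgado, so that assignment is forced.
Thu evening can only be covered by Dana, so that assignment is forced.
Picking the cheapest available clerk for each shift independently would cost €942, but that ignores the shift limits.
An optimal schedule: Tue evening→Dana, Wed morning→Delgado+Ueda, Wed afternoon→Novak, Wed evening→Beaumont+Ueda, Thu morning→Delgado, Thu afternoon→Beaumont, Thu evening→Dana.
Total: 100 + 104 + 114 + 116 + 106 + 114 + 104 + 106 + 100 = €964.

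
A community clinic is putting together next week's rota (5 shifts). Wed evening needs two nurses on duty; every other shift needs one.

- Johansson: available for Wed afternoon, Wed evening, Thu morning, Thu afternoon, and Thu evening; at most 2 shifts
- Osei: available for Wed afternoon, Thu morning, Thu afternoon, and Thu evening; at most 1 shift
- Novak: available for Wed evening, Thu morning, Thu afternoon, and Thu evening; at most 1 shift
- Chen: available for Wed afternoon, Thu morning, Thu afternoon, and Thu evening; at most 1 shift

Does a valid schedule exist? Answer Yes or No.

Shifts {Wed afternoon, Wed evening, Thu morning, Thu afternoon, Thu evening} need 6 worker-slots in total, but the nurses available for any of those shifts (Johansson, Osei, Novak, and Chen) can supply at most 5 among them. So no valid schedule exists.

No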